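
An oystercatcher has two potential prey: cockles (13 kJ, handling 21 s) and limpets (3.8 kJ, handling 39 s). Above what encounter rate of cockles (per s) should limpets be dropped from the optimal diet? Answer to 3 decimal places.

Drop limpets once their profitability E₂/h₂ falls below the rate achievable on cockles alone: E₂/h₂ = λE₁/(1 + λh₁).
Solve for λ: λE₁h₂ = E₂(1 + λh₁) → λ(E₁h₂ − E₂h₁) = E₂ → λ = E₂/(E₁h₂ − E₂h₁).
λ = 3.8/(13×39 − 3.8×21) = 3.8/427.2 = 0.008895 per s.

0.009 per s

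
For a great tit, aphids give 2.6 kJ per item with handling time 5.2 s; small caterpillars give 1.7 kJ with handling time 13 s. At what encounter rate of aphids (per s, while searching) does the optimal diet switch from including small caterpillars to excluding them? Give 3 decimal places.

Drop small caterpillars once their profitability E₂/h₂ falls below the rate achievable on aphids alone: E₂/h₂ = λE₁/(1 + λh₁).
Solve for λ: λE₁h₂ = E₂(1 + λh₁) → λ(E₁h₂ − E₂h₁) = E₂ → λ = E₂/(E₁h₂ − E₂h₁).
λ = 1.7/(2.6×13 − 1.7×5.2) = 1.7/24.96 = 0.06811 per s.

0.068 per s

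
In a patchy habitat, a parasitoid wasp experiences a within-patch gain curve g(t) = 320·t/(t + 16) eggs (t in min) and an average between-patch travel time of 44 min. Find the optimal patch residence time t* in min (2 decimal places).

26.53 min

Optimal t* satisfies g'(t*) = g(t*)/(T + t*).
g'(t) = 320·16/(t + 16)². Setting 320·16/(t+16)² = 320t/[(t+16)(44+t)] gives 16(44+t) = t(t+16), so t² = 16×44 = 704.
t* = √704 = 26.53 min.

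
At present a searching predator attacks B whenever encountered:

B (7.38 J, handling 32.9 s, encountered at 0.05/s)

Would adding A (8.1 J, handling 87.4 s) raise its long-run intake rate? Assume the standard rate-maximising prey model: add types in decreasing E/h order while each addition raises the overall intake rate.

No

On B alone, R = ΣλE/(1+Σλh) = 0.369/2.645 = 0.1395 J/s.
A: E/h = 8.1/87.4 = 0.09268 J/s.
Since 0.09268 < R, time spent handling A is better spent searching.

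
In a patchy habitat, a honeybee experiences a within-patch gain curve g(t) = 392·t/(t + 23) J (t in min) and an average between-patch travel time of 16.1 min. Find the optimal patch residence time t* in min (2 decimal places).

By the marginal value theorem, leave when the instantaneous gain rate g'(t) equals the habitat-wide average g(t)/(T + t).
g'(t) = 392·23/(t + 23)². Setting 392·23/(t+23)² = 392t/[(t+23)(16.1+t)] gives 23(16.1+t) = t(t+23), so t² = 23×16.1 = 370.3.
t* = √370.3 = 19.24 min.

19.24 min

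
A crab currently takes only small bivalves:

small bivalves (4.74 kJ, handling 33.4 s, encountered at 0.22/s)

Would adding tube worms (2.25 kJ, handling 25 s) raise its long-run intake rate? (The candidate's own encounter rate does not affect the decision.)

No

Intake rate on the current diet: R = (0.22×4.74) / (1 + 0.22×33.4) = 1.043/8.348 = 0.1249 kJ/s.
Profitability of tube worms: 2.25/25 = 0.09 kJ/s.
0.09 < 0.1249, so adding tube worms would lower the average — exclude it.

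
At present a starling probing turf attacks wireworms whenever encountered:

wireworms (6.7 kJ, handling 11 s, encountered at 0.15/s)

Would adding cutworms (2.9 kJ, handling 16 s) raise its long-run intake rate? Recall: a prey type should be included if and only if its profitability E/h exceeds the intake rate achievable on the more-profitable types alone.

Intake rate on the current diet: R = (0.15×6.7) / (1 + 0.15×11) = 1.005/2.65 = 0.3792 kJ/s.
cutworms: E/h = 2.9/16 = 0.1812 kJ/s.
0.1812 < 0.3792, so adding cutworms would lower the average — exclude it.

No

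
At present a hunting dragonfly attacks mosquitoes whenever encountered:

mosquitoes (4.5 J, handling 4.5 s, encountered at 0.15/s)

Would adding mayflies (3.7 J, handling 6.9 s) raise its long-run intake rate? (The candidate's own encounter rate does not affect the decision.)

Intake rate on the current diet: R = (0.15×4.5) / (1 + 0.15×4.5) = 0.675/1.675 = 0.403 J/s.
mayflies: E/h = 3.7/6.9 = 0.5362 J/s.
Since 0.5362 > R, including mayflies increases the long-run rate.

Yes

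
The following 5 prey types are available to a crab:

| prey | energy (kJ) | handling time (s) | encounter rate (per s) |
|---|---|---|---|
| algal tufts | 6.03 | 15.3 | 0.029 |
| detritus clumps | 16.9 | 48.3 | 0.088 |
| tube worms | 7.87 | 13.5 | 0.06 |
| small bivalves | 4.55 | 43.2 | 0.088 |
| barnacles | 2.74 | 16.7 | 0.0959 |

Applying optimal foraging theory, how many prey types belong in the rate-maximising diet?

E/h in descending order: tube worms 0.583, algal tufts 0.394, detritus clumps 0.35, barnacles 0.164, small bivalves 0.105 kJ/s. The optimal diet is the largest prefix of this list for which every included type satisfies E_i/h_i > R on the types above it.
Rate on top 1: 0.2609. algal tufts: 0.394 > 0.2609 → include.
Rate on top 2: 0.2871. detritus clumps: 0.35 > 0.2871 → include.
Rate on top 3: 0.3281. barnacles: 0.164 < 0.3281 → exclude; stop.
Optimal diet: tube worms, algal tufts, detritus clumps — 3 of 5 types.

3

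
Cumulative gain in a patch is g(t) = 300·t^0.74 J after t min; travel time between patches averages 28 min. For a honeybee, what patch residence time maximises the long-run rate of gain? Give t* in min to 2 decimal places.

By the marginal value theorem, leave when the instantaneous gain rate g'(t) equals the habitat-wide average g(t)/(T + t).
g'(t) = 0.74·300·t^-0.26. Setting 0.74·300·t^-0.26 = 300·t^0.74/(28+t) gives 0.74(28+t) = t, so 0.26·t = 0.74×28.
t* = 0.74×28/0.26 = 79.69 min.

79.69 min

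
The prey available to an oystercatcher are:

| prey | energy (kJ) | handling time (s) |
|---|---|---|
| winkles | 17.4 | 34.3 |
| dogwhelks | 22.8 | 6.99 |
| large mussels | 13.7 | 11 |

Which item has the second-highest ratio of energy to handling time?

Profitability E/h (kJ/s): winkles = 17.4/34.3 = 0.507, dogwhelks = 22.8/6.99 = 3.26, large mussels = 13.7/11 = 1.25.
Ranked: dogwhelks > large mussels > winkles.

large mussels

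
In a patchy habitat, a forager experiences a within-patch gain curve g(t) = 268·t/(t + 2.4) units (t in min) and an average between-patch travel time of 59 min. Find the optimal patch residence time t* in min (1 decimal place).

11.9 min

Maximise g(t)/(T+t): set derivative to zero → g'(t)(T+t) = g(t).
g'(t) = 268·2.4/(t + 2.4)². Setting 268·2.4/(t+2.4)² = 268t/[(t+2.4)(59+t)] gives 2.4(59+t) = t(t+2.4), so t² = 2.4×59 = 141.6.
t* = √141.6 = 11.9 min.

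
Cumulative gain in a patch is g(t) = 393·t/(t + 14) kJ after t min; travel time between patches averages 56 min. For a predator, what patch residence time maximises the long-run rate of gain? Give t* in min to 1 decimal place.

28.0 min

Maximise g(t)/(T+t): set derivative to zero → g'(t)(T+t) = g(t).
g'(t) = 393·14/(t + 14)². Setting 393·14/(t+14)² = 393t/[(t+14)(56+t)] gives 14(56+t) = t(t+14), so t² = 14×56 = 784.
t* = √784 = 28 min.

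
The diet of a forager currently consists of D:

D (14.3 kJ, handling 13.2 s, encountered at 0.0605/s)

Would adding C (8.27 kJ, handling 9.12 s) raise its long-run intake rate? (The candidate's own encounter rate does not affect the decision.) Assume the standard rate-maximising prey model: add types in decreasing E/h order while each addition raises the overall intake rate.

Intake rate on the current diet: R = (0.0605×14.3) / (1 + 0.0605×13.2) = 0.8651/1.799 = 0.481 kJ/s.
C: E/h = 8.27/9.12 = 0.9068 kJ/s.
0.9068 > 0.481, so adding C raises the average — include it.

Yes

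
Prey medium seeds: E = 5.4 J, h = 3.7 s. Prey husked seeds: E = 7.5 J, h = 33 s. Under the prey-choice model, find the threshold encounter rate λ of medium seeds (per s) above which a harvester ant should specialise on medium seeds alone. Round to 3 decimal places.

The zero-one rule: include husked seeds iff E₂/h₂ > λE₁/(1+λh₁). Equality gives the switch point.
λE₁h₂ = E₂ + λE₂h₁ ⇒ λ = E₂/(E₁h₂ − E₂h₁) = 7.5/(178.2 − 27.75) = 0.04985 per s.

0.050 per s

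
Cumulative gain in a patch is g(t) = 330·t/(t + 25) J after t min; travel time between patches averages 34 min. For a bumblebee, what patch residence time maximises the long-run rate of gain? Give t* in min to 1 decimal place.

29.2 min

Maximise g(t)/(T+t): set derivative to zero → g'(t)(T+t) = g(t).
g'(t) = 330·25/(t + 25)². Setting 330·25/(t+25)² = 330t/[(t+25)(34+t)] gives 25(34+t) = t(t+25), so t² = 25×34 = 850.
t* = √850 = 29.15 min.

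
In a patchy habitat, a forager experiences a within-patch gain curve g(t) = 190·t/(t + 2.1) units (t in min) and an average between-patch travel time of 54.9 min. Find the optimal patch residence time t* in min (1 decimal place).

By the marginal value theorem, leave when the instantaneous gain rate g'(t) equals the habitat-wide average g(t)/(T + t).
g'(t) = 190·2.1/(t + 2.1)². Setting 190·2.1/(t+2.1)² = 190t/[(t+2.1)(54.9+t)] gives 2.1(54.9+t) = t(t+2.1), so t² = 2.1×54.9 = 115.3.
t* = √115.3 = 10.74 min.

10.7 min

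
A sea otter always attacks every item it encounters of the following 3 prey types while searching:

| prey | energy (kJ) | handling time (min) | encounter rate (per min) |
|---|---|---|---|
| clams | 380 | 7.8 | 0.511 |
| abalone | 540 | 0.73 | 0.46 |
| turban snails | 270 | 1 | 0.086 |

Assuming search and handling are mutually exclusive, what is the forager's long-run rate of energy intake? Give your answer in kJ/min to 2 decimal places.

86.14 kJ/min

R = (0.511×380 + 0.46×540 + 0.086×270) / (1 + 0.511×7.8 + 0.46×0.73 + 0.086×1) = 465.8/5.408 = 86.14 kJ/min.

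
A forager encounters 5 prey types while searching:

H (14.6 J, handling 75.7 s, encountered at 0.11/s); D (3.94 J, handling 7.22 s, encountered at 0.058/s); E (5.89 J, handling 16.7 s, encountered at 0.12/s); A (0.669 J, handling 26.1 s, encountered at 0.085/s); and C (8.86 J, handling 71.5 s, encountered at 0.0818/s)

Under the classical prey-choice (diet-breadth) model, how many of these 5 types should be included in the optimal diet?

Rank by E/h (J/s): D 0.546, E 0.353, H 0.193, C 0.124, A 0.0256. Include each in turn until the next type's E/h falls below the running intake rate.
Rate on top 1: 0.1611. E: 0.353 > 0.1611 → include.
Rate on top 2: 0.2733. H: 0.193 < 0.2733 → exclude; stop.
Optimal diet: D, E — 2 of 5 types.

2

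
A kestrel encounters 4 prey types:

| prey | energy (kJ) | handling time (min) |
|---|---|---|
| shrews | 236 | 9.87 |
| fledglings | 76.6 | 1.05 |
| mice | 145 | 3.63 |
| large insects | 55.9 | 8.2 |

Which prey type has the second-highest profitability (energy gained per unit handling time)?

In descending order of E/h:
fledglings: 76.6/1.05 = 73 kJ/min
mice: 145/3.63 = 39.9 kJ/min
shrews: 236/9.87 = 23.9 kJ/min
large insects: 55.9/8.2 = 6.82 kJ/min

mice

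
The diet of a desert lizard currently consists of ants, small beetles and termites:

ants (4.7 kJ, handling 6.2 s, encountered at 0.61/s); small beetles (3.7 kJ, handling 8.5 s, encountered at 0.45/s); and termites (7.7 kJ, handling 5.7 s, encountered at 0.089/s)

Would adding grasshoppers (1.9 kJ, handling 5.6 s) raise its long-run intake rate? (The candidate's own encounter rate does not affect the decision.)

Intake rate on the current diet: R = (0.61×4.7 + 0.45×3.7 + 0.089×7.7) / (1 + 0.61×6.2 + 0.45×8.5 + 0.089×5.7) = 5.217/9.114 = 0.5724 kJ/s.
grasshoppers: E/h = 1.9/5.6 = 0.3393 kJ/s.
Since 0.3393 < R, time spent handling grasshoppers is better spent searching.

No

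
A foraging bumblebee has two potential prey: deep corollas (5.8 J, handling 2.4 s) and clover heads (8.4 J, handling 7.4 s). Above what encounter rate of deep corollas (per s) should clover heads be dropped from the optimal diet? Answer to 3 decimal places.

0.369 per s

Drop clover heads once their profitability E₂/h₂ falls below the rate achievable on deep corollas alone: E₂/h₂ = λE₁/(1 + λh₁).
Solve for λ: λE₁h₂ = E₂(1 + λh₁) → λ(E₁h₂ − E₂h₁) = E₂ → λ = E₂/(E₁h₂ − E₂h₁).
λ = 8.4/(5.8×7.4 − 8.4×2.4) = 8.4/22.76 = 0.3691 per s.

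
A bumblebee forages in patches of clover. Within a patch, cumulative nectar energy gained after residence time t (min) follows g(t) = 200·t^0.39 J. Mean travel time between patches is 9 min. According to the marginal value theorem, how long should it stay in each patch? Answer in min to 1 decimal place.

Optimal t* satisfies g'(t*) = g(t*)/(T + t*).
g'(t) = 0.39·200·t^-0.61. Setting 0.39·200·t^-0.61 = 200·t^0.39/(9+t) gives 0.39(9+t) = t, so 0.61·t = 0.39×9.
t* = 0.39×9/0.61 = 5.754 min.

5.8 min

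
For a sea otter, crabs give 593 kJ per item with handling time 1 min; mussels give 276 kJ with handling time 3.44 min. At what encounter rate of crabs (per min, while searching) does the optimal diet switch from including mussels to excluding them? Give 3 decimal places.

0.156 per min

Drop mussels once their profitability E₂/h₂ falls below the rate achievable on crabs alone: E₂/h₂ = λE₁/(1 + λh₁).
Solve for λ: λE₁h₂ = E₂(1 + λh₁) → λ(E₁h₂ − E₂h₁) = E₂ → λ = E₂/(E₁h₂ − E₂h₁).
λ = 276/(593×3.44 − 276×1) = 276/1764 = 0.1565 per min.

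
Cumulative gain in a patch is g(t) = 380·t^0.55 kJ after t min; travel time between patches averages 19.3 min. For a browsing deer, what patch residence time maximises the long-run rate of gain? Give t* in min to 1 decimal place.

23.6 min

By the marginal value theorem, leave when the instantaneous gain rate g'(t) equals the habitat-wide average g(t)/(T + t).
g'(t) = 0.55·380·t^-0.45. Setting 0.55·380·t^-0.45 = 380·t^0.55/(19.3+t) gives 0.55(19.3+t) = t, so 0.45·t = 0.55×19.3.
t* = 0.55×19.3/0.45 = 23.59 min.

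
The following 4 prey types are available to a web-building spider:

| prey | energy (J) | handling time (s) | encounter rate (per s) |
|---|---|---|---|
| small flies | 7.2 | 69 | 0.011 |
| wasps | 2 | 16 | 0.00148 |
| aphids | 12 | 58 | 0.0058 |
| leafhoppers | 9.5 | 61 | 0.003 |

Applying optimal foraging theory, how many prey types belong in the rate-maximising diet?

4

Rank by E/h (J/s): aphids 0.207, leafhoppers 0.156, wasps 0.125, small flies 0.104. Include each in turn until the next type's E/h falls below the running intake rate.
Rate on top 1: 0.05208. leafhoppers: 0.156 > 0.05208 → include.
Rate on top 2: 0.06456. wasps: 0.125 > 0.06456 → include.
Rate on top 3: 0.06549. small flies: 0.104 > 0.06549 → include.
Optimal diet: aphids, leafhoppers, wasps, small flies — 4 of 4 types.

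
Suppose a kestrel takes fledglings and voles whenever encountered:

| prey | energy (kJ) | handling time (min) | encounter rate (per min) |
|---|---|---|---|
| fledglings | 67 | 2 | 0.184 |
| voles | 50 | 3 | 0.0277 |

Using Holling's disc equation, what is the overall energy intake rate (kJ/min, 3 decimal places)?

R = (0.184×67 + 0.0277×50) / (1 + 0.184×2 + 0.0277×3) = 13.71/1.451 = 9.45 kJ/min.

9.450 kJ/min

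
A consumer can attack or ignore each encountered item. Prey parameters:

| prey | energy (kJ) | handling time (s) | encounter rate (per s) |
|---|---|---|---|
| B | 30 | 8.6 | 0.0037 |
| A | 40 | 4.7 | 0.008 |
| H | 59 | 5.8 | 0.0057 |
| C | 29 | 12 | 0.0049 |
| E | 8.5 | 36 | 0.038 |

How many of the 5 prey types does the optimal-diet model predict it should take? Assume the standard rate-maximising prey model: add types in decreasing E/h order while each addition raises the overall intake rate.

4

Rank by E/h (kJ/s): H 10.2, A 8.51, B 3.49, C 2.42, E 0.236. Include each in turn until the next type's E/h falls below the running intake rate.
Rate on top 1: 0.3255. A: 8.51 > 0.3255 → include.
Rate on top 2: 0.613. B: 3.49 > 0.613 → include.
Rate on top 3: 0.696. C: 2.42 > 0.696 → include.
Rate on top 4: 0.7831. E: 0.236 < 0.7831 → exclude; stop.
Optimal diet: H, A, B, C — 4 of 5 types.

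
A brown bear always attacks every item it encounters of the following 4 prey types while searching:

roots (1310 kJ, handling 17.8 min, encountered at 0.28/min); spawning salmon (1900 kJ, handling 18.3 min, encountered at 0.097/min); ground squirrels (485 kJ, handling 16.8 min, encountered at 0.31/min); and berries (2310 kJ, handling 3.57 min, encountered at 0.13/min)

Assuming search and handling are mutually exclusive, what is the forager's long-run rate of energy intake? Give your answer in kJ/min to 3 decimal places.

74.584 kJ/min

Energy encountered per unit search time: 0.28×1310 + 0.097×1900 + 0.31×485 + 0.13×2310 = 1002 kJ/min.
Handling time per unit search time: 0.28×17.8 + 0.097×18.3 + 0.31×16.8 + 0.13×3.57 = 12.43.
Rate = 1002/(1 + 12.43) = 74.58 kJ/min.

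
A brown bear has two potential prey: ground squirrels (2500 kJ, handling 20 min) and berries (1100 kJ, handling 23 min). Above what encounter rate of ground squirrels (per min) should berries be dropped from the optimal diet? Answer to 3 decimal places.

0.031 per min

The zero-one rule: include berries iff E₂/h₂ > λE₁/(1+λh₁). Equality gives the switch point.
λE₁h₂ = E₂ + λE₂h₁ ⇒ λ = E₂/(E₁h₂ − E₂h₁) = 1100/(5.75e+04 − 2.2e+04) = 0.03099 per min.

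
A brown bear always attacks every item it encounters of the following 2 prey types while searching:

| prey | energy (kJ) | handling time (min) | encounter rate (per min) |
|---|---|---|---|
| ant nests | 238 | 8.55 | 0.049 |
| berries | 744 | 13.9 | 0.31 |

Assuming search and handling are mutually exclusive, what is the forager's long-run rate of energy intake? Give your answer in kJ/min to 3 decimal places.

42.302 kJ/min

R = Σλ_iE_i / (1 + Σλ_ih_i)
Numerator: 0.049×238 + 0.31×744 = 242.3
Denominator: 1 + 0.049×8.55 + 0.31×13.9 = 5.728
R = 242.3/5.728 = 42.3 kJ/min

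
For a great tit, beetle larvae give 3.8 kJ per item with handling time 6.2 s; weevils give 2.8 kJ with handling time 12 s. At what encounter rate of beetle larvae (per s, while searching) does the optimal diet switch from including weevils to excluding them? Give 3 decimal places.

Drop weevils once their profitability E₂/h₂ falls below the rate achievable on beetle larvae alone: E₂/h₂ = λE₁/(1 + λh₁).
Solve for λ: λE₁h₂ = E₂(1 + λh₁) → λ(E₁h₂ − E₂h₁) = E₂ → λ = E₂/(E₁h₂ − E₂h₁).
λ = 2.8/(3.8×12 − 2.8×6.2) = 2.8/28.24 = 0.09915 per s.

0.099 per s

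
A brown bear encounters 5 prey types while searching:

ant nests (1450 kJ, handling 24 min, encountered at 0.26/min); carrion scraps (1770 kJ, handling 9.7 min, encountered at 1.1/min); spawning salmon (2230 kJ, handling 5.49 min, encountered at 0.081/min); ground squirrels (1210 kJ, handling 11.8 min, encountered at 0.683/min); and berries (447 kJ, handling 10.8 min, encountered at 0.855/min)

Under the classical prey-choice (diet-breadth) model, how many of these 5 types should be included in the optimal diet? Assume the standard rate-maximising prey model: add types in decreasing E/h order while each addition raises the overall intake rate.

Rank by E/h (kJ/min): spawning salmon 406, carrion scraps 182, ground squirrels 103, ant nests 60.4, berries 41.4. Include each in turn until the next type's E/h falls below the running intake rate.
Rate on top 1: 125. carrion scraps: 182 > 125 → include.
Rate on top 2: 175.6. ground squirrels: 103 < 175.6 → exclude; stop.
Optimal diet: spawning salmon, carrion scraps — 2 of 5 types.

2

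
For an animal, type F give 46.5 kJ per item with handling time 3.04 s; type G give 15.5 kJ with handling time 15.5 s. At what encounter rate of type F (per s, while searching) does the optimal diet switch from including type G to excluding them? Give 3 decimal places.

0.023 per s

The zero-one rule: include type G iff E₂/h₂ > λE₁/(1+λh₁). Equality gives the switch point.
λE₁h₂ = E₂ + λE₂h₁ ⇒ λ = E₂/(E₁h₂ − E₂h₁) = 15.5/(720.8 − 47.12) = 0.02301 per s.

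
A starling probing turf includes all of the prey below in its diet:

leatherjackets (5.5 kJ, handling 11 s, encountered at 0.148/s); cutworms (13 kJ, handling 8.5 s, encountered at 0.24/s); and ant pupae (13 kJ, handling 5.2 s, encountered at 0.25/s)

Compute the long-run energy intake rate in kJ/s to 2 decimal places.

1.20 kJ/s

R = Σλ_iE_i / (1 + Σλ_ih_i)
Numerator: 0.148×5.5 + 0.24×13 + 0.25×13 = 7.184
Denominator: 1 + 0.148×11 + 0.24×8.5 + 0.25×5.2 = 5.968
R = 7.184/5.968 = 1.204 kJ/s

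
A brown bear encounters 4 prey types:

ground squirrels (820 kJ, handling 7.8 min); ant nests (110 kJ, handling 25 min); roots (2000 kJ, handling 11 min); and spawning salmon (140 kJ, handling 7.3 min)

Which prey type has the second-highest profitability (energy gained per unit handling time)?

In descending order of E/h:
roots: 2000/11 = 182 kJ/min
ground squirrels: 820/7.8 = 105 kJ/min
spawning salmon: 140/7.3 = 19.2 kJ/min
ant nests: 110/25 = 4.4 kJ/min

ground squirrels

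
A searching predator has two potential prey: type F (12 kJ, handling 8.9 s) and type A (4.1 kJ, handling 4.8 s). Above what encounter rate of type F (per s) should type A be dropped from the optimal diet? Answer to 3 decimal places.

0.194 per s

At the threshold, the rate on type F alone equals the profitability of type A: λ·12/(1 + λ·8.9) = 4.1/4.8 = 0.8542.
Rearranging, λ(12 − 0.8542×8.9) = 0.8542, so λ = 0.8542/4.398 = 0.1942 per s.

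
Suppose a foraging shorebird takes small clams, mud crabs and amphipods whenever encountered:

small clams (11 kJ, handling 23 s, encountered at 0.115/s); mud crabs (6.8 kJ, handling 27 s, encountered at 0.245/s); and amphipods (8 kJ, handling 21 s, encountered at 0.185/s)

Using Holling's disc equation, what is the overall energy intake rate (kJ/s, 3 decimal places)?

R = (0.115×11 + 0.245×6.8 + 0.185×8) / (1 + 0.115×23 + 0.245×27 + 0.185×21) = 4.411/14.14 = 0.3118 kJ/s.

0.312 kJ/s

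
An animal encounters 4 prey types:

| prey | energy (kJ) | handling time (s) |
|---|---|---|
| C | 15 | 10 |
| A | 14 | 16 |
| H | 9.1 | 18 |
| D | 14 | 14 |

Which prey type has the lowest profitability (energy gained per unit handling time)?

In descending order of E/h:
C: 15/10 = 1.5 kJ/s
D: 14/14 = 1 kJ/s
A: 14/16 = 0.875 kJ/s
H: 9.1/18 = 0.506 kJ/s

H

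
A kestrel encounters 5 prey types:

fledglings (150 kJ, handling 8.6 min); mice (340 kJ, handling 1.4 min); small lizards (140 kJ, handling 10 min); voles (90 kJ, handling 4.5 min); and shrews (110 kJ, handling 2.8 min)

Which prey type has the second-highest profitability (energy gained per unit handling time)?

shrews

In descending order of E/h:
mice: 340/1.4 = 243 kJ/min
shrews: 110/2.8 = 39.3 kJ/min
voles: 90/4.5 = 20 kJ/min
fledglings: 150/8.6 = 17.4 kJ/min
small lizards: 140/10 = 14 kJ/min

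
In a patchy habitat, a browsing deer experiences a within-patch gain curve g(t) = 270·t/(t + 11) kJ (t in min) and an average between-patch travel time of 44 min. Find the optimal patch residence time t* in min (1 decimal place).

Optimal t* satisfies g'(t*) = g(t*)/(T + t*).
g'(t) = 270·11/(t + 11)². Setting 270·11/(t+11)² = 270t/[(t+11)(44+t)] gives 11(44+t) = t(t+11), so t² = 11×44 = 484.
t* = √484 = 22 min.

22.0 min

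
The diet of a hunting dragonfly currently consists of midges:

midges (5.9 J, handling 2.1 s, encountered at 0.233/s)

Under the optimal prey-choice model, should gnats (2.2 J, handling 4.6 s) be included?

No

On midges alone, R = ΣλE/(1+Σλh) = 1.375/1.489 = 0.9231 J/s.
gnats: E/h = 2.2/4.6 = 0.4783 J/s.
Since 0.4783 < R, time spent handling gnats is better spent searching.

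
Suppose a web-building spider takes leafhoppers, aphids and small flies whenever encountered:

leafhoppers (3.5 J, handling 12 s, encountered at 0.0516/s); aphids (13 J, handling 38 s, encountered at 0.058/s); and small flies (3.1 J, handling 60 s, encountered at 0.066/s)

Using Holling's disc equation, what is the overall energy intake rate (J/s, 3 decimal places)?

0.146 J/s

R = (0.0516×3.5 + 0.058×13 + 0.066×3.1) / (1 + 0.0516×12 + 0.058×38 + 0.066×60) = 1.139/7.783 = 0.1464 J/s.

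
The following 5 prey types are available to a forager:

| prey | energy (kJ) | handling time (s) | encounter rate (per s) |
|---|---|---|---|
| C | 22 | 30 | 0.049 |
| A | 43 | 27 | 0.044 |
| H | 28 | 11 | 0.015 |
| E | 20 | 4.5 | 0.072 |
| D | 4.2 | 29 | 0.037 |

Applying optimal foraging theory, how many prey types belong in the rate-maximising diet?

3

Profitabilities (E/h, kJ/s): E 4.44, H 2.55, A 1.59, C 0.733, D 0.145. Add prey in this order while the next type's profitability exceeds the intake rate on those already taken.
Rate on top 1: 1.088. H: 2.55 > 1.088 → include.
Rate on top 2: 1.249. A: 1.59 > 1.249 → include.
Rate on top 3: 1.402. C: 0.733 < 1.402 → exclude; stop.
Optimal diet: E, H, A — 3 of 5 types.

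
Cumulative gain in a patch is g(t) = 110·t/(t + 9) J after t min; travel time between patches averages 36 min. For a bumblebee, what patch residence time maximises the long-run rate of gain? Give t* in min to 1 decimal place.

Optimal t* satisfies g'(t*) = g(t*)/(T + t*).
g'(t) = 110·9/(t + 9)². Setting 110·9/(t+9)² = 110t/[(t+9)(36+t)] gives 9(36+t) = t(t+9), so t² = 9×36 = 324.
t* = √324 = 18 min.

18.0 min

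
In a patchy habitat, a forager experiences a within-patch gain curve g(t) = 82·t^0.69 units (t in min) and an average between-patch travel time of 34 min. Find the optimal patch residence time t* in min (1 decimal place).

Optimal t* satisfies g'(t*) = g(t*)/(T + t*).
g'(t) = 0.69·82·t^-0.31. Setting 0.69·82·t^-0.31 = 82·t^0.69/(34+t) gives 0.69(34+t) = t, so 0.31·t = 0.69×34.
t* = 0.69×34/0.31 = 75.68 min.

75.7 min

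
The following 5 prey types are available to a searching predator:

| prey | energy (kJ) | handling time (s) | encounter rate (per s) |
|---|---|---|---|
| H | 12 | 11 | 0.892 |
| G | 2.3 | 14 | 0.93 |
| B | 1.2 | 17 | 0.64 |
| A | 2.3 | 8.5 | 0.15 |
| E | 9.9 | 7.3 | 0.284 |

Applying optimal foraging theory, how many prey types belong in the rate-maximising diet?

E/h in descending order: E 1.36, H 1.09, A 0.271, G 0.164, B 0.0706 kJ/s. The optimal diet is the largest prefix of this list for which every included type satisfies E_i/h_i > R on the types above it.
Rate on top 1: 0.9149. H: 1.09 > 0.9149 → include.
Rate on top 2: 1.049. A: 0.271 < 1.049 → exclude; stop.
Optimal diet: E, H — 2 of 5 types.

2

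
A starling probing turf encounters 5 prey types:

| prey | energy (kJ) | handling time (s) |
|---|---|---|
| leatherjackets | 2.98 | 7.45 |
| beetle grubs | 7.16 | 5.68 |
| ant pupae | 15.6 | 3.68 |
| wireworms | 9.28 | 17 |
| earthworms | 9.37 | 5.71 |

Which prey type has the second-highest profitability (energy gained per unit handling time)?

In descending order of E/h:
ant pupae: 15.6/3.68 = 4.24 kJ/s
earthworms: 9.37/5.71 = 1.64 kJ/s
beetle grubs: 7.16/5.68 = 1.26 kJ/s
wireworms: 9.28/17 = 0.546 kJ/s
leatherjackets: 2.98/7.45 = 0.4 kJ/s

earthworms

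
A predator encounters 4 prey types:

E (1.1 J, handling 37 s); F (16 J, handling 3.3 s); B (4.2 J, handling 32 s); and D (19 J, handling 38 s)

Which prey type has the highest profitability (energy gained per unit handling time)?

Profitability E/h (J/s): E = 1.1/37 = 0.0297, F = 16/3.3 = 4.85, B = 4.2/32 = 0.131, D = 19/38 = 0.5.
Ranked: F > D > B > E.

F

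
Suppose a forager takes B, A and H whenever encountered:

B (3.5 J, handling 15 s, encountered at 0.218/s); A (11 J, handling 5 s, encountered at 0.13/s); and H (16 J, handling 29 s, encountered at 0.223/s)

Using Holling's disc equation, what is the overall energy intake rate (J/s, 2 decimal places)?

0.51 J/s

Energy encountered per unit search time: 0.218×3.5 + 0.13×11 + 0.223×16 = 5.761 J/s.
Handling time per unit search time: 0.218×15 + 0.13×5 + 0.223×29 = 10.39.
Rate = 5.761/(1 + 10.39) = 0.5059 J/s.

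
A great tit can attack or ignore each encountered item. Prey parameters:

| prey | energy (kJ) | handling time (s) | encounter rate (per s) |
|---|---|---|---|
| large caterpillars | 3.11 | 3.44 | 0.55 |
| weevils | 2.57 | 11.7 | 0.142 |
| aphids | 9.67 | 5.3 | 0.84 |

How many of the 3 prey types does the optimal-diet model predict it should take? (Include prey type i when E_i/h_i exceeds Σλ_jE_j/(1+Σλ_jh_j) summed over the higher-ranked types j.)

E/h in descending order: aphids 1.82, large caterpillars 0.904, weevils 0.22 kJ/s. The optimal diet is the largest prefix of this list for which every included type satisfies E_i/h_i > R on the types above it.
Rate on top 1: 1.49. large caterpillars: 0.904 < 1.49 → exclude; stop.
Optimal diet: aphids — 1 of 3 types.

1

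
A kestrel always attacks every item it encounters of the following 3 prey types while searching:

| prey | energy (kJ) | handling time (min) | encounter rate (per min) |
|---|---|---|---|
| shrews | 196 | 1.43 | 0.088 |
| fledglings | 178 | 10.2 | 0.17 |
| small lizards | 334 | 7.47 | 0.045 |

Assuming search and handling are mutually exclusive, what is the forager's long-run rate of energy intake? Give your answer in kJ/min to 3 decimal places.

19.568 kJ/min

Energy encountered per unit search time: 0.088×196 + 0.17×178 + 0.045×334 = 62.54 kJ/min.
Handling time per unit search time: 0.088×1.43 + 0.17×10.2 + 0.045×7.47 = 2.196.
Rate = 62.54/(1 + 2.196) = 19.57 kJ/min.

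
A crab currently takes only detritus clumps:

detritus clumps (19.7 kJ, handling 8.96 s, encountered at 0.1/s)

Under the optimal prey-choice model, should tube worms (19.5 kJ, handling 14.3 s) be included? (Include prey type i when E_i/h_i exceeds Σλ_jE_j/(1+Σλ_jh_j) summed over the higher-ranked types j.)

Yes

Current rate: (0.1×19.7)/(1 + 0.1×8.96) = 1.039 kJ/s.
Profitability of tube worms: 19.5/14.3 = 1.364 kJ/s.
1.364 > 1.039, so adding tube worms raises the average — include it.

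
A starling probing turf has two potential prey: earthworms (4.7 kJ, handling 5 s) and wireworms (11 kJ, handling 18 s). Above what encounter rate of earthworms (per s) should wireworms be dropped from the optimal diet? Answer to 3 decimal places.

At the threshold, the rate on earthworms alone equals the profitability of wireworms: λ·4.7/(1 + λ·5) = 11/18 = 0.6111.
Rearranging, λ(4.7 − 0.6111×5) = 0.6111, so λ = 0.6111/1.644 = 0.3716 per s.

0.372 per s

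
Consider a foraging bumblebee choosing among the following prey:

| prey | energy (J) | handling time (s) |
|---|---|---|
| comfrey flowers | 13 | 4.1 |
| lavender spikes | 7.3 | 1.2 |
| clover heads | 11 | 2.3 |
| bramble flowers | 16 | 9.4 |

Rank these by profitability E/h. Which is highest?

lavender spikes

Profitability E/h (J/s): comfrey flowers = 13/4.1 = 3.17, lavender spikes = 7.3/1.2 = 6.08, clover heads = 11/2.3 = 4.78, bramble flowers = 16/9.4 = 1.7.
Ranked: lavender spikes > clover heads > comfrey flowers > bramble flowers.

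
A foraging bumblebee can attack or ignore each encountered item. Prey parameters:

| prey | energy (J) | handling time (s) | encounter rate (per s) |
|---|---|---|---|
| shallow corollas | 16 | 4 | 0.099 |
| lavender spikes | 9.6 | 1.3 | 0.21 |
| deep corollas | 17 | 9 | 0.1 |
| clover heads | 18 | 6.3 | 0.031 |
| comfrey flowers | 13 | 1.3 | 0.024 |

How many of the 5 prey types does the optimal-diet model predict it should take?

Profitabilities (E/h, J/s): comfrey flowers 10, lavender spikes 7.38, shallow corollas 4, clover heads 2.86, deep corollas 1.89. Add prey in this order while the next type's profitability exceeds the intake rate on those already taken.
Rate on top 1: 0.3026. lavender spikes: 7.38 > 0.3026 → include.
Rate on top 2: 1.785. shallow corollas: 4 > 1.785 → include.
Rate on top 3: 2.301. clover heads: 2.86 > 2.301 → include.
Rate on top 4: 2.358. deep corollas: 1.89 < 2.358 → exclude; stop.
Optimal diet: comfrey flowers, lavender spikes, shallow corollas, clover heads — 4 of 5 types.

4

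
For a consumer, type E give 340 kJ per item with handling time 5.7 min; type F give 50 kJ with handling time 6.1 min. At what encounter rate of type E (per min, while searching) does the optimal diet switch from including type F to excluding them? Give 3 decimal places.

The zero-one rule: include type F iff E₂/h₂ > λE₁/(1+λh₁). Equality gives the switch point.
λE₁h₂ = E₂ + λE₂h₁ ⇒ λ = E₂/(E₁h₂ − E₂h₁) = 50/(2074 − 285) = 0.02795 per min.

0.028 per min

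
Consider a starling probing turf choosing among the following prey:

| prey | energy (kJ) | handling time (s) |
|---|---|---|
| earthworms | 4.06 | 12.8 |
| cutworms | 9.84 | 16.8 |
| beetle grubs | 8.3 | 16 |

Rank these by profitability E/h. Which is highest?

In descending order of E/h:
cutworms: 9.84/16.8 = 0.586 kJ/s
beetle grubs: 8.3/16 = 0.519 kJ/s
earthworms: 4.06/12.8 = 0.317 kJ/s

cutworms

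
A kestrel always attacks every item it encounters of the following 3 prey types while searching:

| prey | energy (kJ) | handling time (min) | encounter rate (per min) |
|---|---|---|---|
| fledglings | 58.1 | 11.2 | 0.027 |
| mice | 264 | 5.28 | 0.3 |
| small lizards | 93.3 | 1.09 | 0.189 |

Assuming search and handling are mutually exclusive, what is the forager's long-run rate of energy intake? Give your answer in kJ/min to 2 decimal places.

31.82 kJ/min

R = (0.027×58.1 + 0.3×264 + 0.189×93.3) / (1 + 0.027×11.2 + 0.3×5.28 + 0.189×1.09) = 98.4/3.092 = 31.82 kJ/min.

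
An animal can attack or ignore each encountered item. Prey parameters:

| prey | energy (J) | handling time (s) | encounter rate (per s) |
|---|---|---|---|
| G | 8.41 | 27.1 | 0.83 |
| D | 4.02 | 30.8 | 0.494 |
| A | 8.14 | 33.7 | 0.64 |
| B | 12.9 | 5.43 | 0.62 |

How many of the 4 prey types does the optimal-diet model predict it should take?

Profitabilities (E/h, J/s): B 2.38, G 0.31, A 0.242, D 0.131. Add prey in this order while the next type's profitability exceeds the intake rate on those already taken.
Rate on top 1: 1.832. G: 0.31 < 1.832 → exclude; stop.
Optimal diet: B — 1 of 4 types.

1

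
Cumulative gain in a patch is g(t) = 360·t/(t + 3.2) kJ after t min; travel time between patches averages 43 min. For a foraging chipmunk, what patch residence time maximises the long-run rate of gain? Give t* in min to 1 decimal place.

11.7 min

By the marginal value theorem, leave when the instantaneous gain rate g'(t) equals the habitat-wide average g(t)/(T + t).
g'(t) = 360·3.2/(t + 3.2)². Setting 360·3.2/(t+3.2)² = 360t/[(t+3.2)(43+t)] gives 3.2(43+t) = t(t+3.2), so t² = 3.2×43 = 137.6.
t* = √137.6 = 11.73 min.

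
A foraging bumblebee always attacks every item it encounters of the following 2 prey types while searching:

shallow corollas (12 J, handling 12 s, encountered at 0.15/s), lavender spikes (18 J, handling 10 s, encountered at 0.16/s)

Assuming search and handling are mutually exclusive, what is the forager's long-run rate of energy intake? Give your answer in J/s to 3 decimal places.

Energy encountered per unit search time: 0.15×12 + 0.16×18 = 4.68 J/s.
Handling time per unit search time: 0.15×12 + 0.16×10 = 3.4.
Rate = 4.68/(1 + 3.4) = 1.064 J/s.

1.064 J/s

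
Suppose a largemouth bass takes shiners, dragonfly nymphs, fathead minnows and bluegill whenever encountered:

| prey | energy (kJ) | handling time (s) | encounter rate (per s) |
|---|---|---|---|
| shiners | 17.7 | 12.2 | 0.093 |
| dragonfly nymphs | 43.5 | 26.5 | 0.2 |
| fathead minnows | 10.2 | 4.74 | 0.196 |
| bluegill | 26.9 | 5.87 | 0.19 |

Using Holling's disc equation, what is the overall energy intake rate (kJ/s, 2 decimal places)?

R = Σλ_iE_i / (1 + Σλ_ih_i)
Numerator: 0.093×17.7 + 0.2×43.5 + 0.196×10.2 + 0.19×26.9 = 17.46
Denominator: 1 + 0.093×12.2 + 0.2×26.5 + 0.196×4.74 + 0.19×5.87 = 9.479
R = 17.46/9.479 = 1.842 kJ/s

1.84 kJ/s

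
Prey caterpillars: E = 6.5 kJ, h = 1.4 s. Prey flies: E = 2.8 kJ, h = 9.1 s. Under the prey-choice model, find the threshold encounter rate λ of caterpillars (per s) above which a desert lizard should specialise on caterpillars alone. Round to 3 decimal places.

0.051 per s

The zero-one rule: include flies iff E₂/h₂ > λE₁/(1+λh₁). Equality gives the switch point.
λE₁h₂ = E₂ + λE₂h₁ ⇒ λ = E₂/(E₁h₂ − E₂h₁) = 2.8/(59.15 − 3.92) = 0.0507 per s.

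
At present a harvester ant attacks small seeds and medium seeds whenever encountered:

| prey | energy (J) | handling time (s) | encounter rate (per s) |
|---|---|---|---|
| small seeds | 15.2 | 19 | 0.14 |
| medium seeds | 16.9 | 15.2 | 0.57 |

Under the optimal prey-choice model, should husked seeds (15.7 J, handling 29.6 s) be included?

Intake rate on the current diet: R = (0.14×15.2 + 0.57×16.9) / (1 + 0.14×19 + 0.57×15.2) = 11.76/12.32 = 0.9543 J/s.
Profitability of husked seeds: 15.7/29.6 = 0.5304 J/s.
0.5304 < 0.9543, so adding husked seeds would lower the average — exclude it.

No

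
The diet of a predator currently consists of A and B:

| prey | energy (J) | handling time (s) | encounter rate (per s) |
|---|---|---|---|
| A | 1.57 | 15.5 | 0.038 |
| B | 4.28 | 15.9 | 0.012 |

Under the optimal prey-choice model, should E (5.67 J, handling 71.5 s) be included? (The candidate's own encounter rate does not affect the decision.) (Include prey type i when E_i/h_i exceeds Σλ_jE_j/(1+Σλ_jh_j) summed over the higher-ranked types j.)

Yes

Intake rate on the current diet: R = (0.038×1.57 + 0.012×4.28) / (1 + 0.038×15.5 + 0.012×15.9) = 0.111/1.78 = 0.06238 J/s.
Profitability of E: 5.67/71.5 = 0.0793 J/s.
Since 0.0793 > R, including E increases the long-run rate.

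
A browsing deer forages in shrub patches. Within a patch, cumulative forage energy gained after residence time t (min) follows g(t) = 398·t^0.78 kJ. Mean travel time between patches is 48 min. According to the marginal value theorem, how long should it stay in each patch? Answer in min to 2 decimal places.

170.18 min

Maximise g(t)/(T+t): set derivative to zero → g'(t)(T+t) = g(t).
g'(t) = 0.78·398·t^-0.22. Setting 0.78·398·t^-0.22 = 398·t^0.78/(48+t) gives 0.78(48+t) = t, so 0.22·t = 0.78×48.
t* = 0.78×48/0.22 = 170.2 min.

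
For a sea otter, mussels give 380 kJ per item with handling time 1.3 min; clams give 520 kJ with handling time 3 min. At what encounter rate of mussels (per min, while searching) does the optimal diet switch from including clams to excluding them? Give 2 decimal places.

1.12 per min

The zero-one rule: include clams iff E₂/h₂ > λE₁/(1+λh₁). Equality gives the switch point.
λE₁h₂ = E₂ + λE₂h₁ ⇒ λ = E₂/(E₁h₂ − E₂h₁) = 520/(1140 − 676) = 1.121 per min.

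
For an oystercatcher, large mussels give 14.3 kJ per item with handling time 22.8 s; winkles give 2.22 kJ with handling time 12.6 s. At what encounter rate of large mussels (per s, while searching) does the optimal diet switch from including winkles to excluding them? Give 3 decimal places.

0.017 per s

At the threshold, the rate on large mussels alone equals the profitability of winkles: λ·14.3/(1 + λ·22.8) = 2.22/12.6 = 0.1762.
Rearranging, λ(14.3 − 0.1762×22.8) = 0.1762, so λ = 0.1762/10.28 = 0.01713 per s.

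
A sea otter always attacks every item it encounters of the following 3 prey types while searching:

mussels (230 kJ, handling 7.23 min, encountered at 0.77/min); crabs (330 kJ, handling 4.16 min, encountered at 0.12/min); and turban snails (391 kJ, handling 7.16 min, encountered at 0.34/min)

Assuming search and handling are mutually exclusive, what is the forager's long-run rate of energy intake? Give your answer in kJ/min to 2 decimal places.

R = Σλ_iE_i / (1 + Σλ_ih_i)
Numerator: 0.77×230 + 0.12×330 + 0.34×391 = 349.6
Denominator: 1 + 0.77×7.23 + 0.12×4.16 + 0.34×7.16 = 9.501
R = 349.6/9.501 = 36.8 kJ/min

36.80 kJ/min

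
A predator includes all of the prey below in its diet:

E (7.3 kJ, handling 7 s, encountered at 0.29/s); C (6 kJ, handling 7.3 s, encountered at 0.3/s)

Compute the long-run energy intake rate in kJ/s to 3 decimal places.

0.750 kJ/s

Energy encountered per unit search time: 0.29×7.3 + 0.3×6 = 3.917 kJ/s.
Handling time per unit search time: 0.29×7 + 0.3×7.3 = 4.22.
Rate = 3.917/(1 + 4.22) = 0.7504 kJ/s.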